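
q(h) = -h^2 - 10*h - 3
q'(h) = -2*h - 10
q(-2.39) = 15.19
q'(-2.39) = -5.22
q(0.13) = -4.32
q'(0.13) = -10.26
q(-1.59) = 10.37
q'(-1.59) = -6.82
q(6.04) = -99.88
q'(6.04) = -22.08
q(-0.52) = 1.93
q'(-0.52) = -8.96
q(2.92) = -40.73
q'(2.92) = -15.84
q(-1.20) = 7.56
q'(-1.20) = -7.60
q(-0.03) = -2.70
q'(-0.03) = -9.94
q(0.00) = -3.00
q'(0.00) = -10.00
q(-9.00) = 6.00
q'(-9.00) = 8.00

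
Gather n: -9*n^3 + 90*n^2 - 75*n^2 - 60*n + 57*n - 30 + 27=-9*n^3 + 15*n^2 - 3*n - 3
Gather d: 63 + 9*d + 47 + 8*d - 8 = 17*d + 102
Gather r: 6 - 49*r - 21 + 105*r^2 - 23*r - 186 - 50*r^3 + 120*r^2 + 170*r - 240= -50*r^3 + 225*r^2 + 98*r - 441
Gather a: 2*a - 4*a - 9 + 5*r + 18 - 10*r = -2*a - 5*r + 9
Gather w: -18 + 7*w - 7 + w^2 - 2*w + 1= w^2 + 5*w - 24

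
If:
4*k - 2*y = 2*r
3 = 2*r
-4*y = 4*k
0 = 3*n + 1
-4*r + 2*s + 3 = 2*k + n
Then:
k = 1/2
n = -1/3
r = 3/2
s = 11/6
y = -1/2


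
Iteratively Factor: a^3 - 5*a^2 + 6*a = (a)*(a^2 - 5*a + 6) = a*(a - 2)*(a - 3)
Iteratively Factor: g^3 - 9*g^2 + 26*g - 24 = (g - 3)*(g^2 - 6*g + 8) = (g - 3)*(g - 2)*(g - 4)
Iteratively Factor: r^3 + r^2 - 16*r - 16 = (r - 4)*(r^2 + 5*r + 4) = (r - 4)*(r + 1)*(r + 4)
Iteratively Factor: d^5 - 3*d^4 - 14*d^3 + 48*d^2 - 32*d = (d)*(d^4 - 3*d^3 - 14*d^2 + 48*d - 32) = d*(d - 2)*(d^3 - d^2 - 16*d + 16) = d*(d - 2)*(d - 1)*(d^2 - 16) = d*(d - 2)*(d - 1)*(d + 4)*(d - 4)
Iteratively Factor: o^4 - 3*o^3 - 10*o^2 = (o + 2)*(o^3 - 5*o^2) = o*(o + 2)*(o^2 - 5*o) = o^2*(o + 2)*(o - 5)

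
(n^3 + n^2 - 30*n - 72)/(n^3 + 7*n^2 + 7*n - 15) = (n^2 - 2*n - 24)/(n^2 + 4*n - 5)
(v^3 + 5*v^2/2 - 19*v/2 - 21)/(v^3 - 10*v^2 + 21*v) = (v^2 + 11*v/2 + 7)/(v*(v - 7))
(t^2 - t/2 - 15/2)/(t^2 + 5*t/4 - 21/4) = 2*(2*t^2 - t - 15)/(4*t^2 + 5*t - 21)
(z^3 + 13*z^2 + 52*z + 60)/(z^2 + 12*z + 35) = (z^2 + 8*z + 12)/(z + 7)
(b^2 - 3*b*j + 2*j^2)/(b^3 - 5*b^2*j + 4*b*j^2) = (b - 2*j)/(b*(b - 4*j))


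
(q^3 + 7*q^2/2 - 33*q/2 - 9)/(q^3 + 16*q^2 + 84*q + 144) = (2*q^2 - 5*q - 3)/(2*(q^2 + 10*q + 24))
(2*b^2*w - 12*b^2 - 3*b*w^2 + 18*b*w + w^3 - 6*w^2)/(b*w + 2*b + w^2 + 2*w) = (2*b^2*w - 12*b^2 - 3*b*w^2 + 18*b*w + w^3 - 6*w^2)/(b*w + 2*b + w^2 + 2*w)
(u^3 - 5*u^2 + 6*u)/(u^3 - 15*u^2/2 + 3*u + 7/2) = 2*u*(u^2 - 5*u + 6)/(2*u^3 - 15*u^2 + 6*u + 7)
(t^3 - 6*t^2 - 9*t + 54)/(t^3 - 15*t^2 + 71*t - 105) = (t^2 - 3*t - 18)/(t^2 - 12*t + 35)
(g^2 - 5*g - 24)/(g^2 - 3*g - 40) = (g + 3)/(g + 5)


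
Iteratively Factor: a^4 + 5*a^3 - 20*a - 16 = (a + 2)*(a^3 + 3*a^2 - 6*a - 8) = (a - 2)*(a + 2)*(a^2 + 5*a + 4) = (a - 2)*(a + 1)*(a + 2)*(a + 4)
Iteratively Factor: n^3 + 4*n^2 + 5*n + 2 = (n + 1)*(n^2 + 3*n + 2) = (n + 1)*(n + 2)*(n + 1)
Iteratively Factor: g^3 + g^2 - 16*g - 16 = (g + 4)*(g^2 - 3*g - 4) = (g - 4)*(g + 4)*(g + 1)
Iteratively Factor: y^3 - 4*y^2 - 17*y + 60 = (y - 5)*(y^2 + y - 12) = (y - 5)*(y - 3)*(y + 4)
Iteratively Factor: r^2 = (r)*(r)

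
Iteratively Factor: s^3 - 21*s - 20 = (s + 1)*(s^2 - s - 20) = (s - 5)*(s + 1)*(s + 4)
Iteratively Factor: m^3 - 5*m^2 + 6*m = (m)*(m^2 - 5*m + 6) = m*(m - 3)*(m - 2)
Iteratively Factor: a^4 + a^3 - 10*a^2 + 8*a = (a + 4)*(a^3 - 3*a^2 + 2*a) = (a - 1)*(a + 4)*(a^2 - 2*a) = (a - 2)*(a - 1)*(a + 4)*(a)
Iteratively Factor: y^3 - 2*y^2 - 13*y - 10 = (y + 2)*(y^2 - 4*y - 5) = (y + 1)*(y + 2)*(y - 5)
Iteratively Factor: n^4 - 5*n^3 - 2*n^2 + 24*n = (n - 3)*(n^3 - 2*n^2 - 8*n) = n*(n - 3)*(n^2 - 2*n - 8) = n*(n - 4)*(n - 3)*(n + 2)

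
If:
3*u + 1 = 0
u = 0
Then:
No Solution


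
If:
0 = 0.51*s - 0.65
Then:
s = 1.27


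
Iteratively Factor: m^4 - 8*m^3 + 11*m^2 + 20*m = (m - 4)*(m^3 - 4*m^2 - 5*m) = (m - 4)*(m + 1)*(m^2 - 5*m) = (m - 5)*(m - 4)*(m + 1)*(m)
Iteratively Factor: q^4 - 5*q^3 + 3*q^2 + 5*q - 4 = (q - 1)*(q^3 - 4*q^2 - q + 4) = (q - 1)*(q + 1)*(q^2 - 5*q + 4) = (q - 4)*(q - 1)*(q + 1)*(q - 1)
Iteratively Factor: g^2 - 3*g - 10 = (g - 5)*(g + 2)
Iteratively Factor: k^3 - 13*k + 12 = (k + 4)*(k^2 - 4*k + 3) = (k - 3)*(k + 4)*(k - 1)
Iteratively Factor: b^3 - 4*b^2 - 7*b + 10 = (b - 1)*(b^2 - 3*b - 10) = (b - 1)*(b + 2)*(b - 5)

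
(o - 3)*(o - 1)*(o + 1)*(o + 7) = o^4 + 4*o^3 - 22*o^2 - 4*o + 21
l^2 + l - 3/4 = (l - 1/2)*(l + 3/2)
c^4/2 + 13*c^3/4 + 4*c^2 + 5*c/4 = c*(c/2 + 1/2)*(c + 1/2)*(c + 5)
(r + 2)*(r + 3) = r^2 + 5*r + 6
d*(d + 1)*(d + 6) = d^3 + 7*d^2 + 6*d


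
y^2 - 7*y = y*(y - 7)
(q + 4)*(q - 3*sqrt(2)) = q^2 - 3*sqrt(2)*q + 4*q - 12*sqrt(2)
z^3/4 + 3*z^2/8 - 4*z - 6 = (z/4 + 1)*(z - 4)*(z + 3/2)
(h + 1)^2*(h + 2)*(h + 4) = h^4 + 8*h^3 + 21*h^2 + 22*h + 8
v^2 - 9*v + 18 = (v - 6)*(v - 3)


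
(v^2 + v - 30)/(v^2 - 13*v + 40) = (v + 6)/(v - 8)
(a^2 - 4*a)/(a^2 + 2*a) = (a - 4)/(a + 2)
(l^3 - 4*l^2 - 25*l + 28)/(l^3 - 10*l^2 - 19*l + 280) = (l^2 + 3*l - 4)/(l^2 - 3*l - 40)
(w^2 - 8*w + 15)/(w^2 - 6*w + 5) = (w - 3)/(w - 1)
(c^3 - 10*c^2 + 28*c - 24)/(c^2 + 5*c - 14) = (c^2 - 8*c + 12)/(c + 7)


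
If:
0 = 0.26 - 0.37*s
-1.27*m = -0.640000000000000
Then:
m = 0.50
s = 0.70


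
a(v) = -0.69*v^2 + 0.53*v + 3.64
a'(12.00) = -16.03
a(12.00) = -89.36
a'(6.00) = -7.75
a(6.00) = -18.02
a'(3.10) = -3.75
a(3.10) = -1.35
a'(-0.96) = 1.85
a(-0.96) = 2.50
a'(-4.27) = 6.42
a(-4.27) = -11.20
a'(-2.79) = 4.38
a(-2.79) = -3.21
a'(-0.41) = 1.10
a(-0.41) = 3.31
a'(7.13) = -9.31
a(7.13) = -27.66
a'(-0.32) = 0.97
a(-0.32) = 3.40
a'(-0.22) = 0.83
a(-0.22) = 3.49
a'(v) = 0.53 - 1.38*v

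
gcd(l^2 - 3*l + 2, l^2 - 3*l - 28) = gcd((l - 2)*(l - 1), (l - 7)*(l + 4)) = 1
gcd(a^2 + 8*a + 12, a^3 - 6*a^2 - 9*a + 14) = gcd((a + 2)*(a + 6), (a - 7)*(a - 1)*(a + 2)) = a + 2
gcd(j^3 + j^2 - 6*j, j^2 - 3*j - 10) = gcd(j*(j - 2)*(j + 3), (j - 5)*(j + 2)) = 1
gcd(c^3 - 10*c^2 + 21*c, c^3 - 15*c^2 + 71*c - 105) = c^2 - 10*c + 21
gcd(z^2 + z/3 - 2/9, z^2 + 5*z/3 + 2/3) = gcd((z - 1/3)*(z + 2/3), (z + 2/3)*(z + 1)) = z + 2/3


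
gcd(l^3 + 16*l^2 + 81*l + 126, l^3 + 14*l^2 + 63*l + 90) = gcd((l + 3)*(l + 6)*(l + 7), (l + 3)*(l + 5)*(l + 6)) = l^2 + 9*l + 18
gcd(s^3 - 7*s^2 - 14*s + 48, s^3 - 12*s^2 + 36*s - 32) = s^2 - 10*s + 16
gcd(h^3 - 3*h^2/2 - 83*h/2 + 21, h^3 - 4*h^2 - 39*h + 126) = h^2 - h - 42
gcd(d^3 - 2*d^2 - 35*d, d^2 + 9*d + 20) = d + 5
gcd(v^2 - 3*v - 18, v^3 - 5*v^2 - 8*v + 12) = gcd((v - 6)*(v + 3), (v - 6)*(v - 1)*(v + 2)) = v - 6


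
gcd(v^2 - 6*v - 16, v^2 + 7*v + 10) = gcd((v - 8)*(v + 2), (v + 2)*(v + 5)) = v + 2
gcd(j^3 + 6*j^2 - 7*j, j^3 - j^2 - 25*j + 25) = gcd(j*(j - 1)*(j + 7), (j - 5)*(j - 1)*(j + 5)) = j - 1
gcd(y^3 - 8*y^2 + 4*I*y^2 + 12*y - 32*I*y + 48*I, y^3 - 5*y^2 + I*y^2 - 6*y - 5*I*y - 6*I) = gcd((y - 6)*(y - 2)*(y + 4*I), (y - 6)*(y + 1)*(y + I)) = y - 6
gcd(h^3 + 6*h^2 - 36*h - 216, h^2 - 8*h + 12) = h - 6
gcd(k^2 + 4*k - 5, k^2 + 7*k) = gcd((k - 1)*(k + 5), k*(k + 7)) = 1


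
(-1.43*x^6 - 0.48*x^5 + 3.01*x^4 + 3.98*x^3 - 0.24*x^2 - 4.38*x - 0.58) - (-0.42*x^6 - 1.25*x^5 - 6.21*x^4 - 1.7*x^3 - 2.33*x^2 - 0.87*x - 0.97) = -1.01*x^6 + 0.77*x^5 + 9.22*x^4 + 5.68*x^3 + 2.09*x^2 - 3.51*x + 0.39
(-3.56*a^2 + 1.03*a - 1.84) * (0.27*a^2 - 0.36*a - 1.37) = -0.9612*a^4 + 1.5597*a^3 + 4.0096*a^2 - 0.7487*a + 2.5208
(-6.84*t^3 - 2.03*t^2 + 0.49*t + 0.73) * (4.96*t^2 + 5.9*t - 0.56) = -33.9264*t^5 - 50.4248*t^4 - 5.7162*t^3 + 7.6486*t^2 + 4.0326*t - 0.4088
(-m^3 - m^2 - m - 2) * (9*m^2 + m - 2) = -9*m^5 - 10*m^4 - 8*m^3 - 17*m^2 + 4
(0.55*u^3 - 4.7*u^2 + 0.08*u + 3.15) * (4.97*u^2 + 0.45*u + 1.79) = 2.7335*u^5 - 23.1115*u^4 - 0.7329*u^3 + 7.2785*u^2 + 1.5607*u + 5.6385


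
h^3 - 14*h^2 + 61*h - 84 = (h - 7)*(h - 4)*(h - 3)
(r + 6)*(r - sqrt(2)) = r^2 - sqrt(2)*r + 6*r - 6*sqrt(2)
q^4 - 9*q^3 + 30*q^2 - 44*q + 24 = (q - 3)*(q - 2)^3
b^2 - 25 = (b - 5)*(b + 5)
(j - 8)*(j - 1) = j^2 - 9*j + 8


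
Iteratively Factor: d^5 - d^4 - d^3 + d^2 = (d)*(d^4 - d^3 - d^2 + d) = d^2*(d^3 - d^2 - d + 1) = d^2*(d - 1)*(d^2 - 1) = d^2*(d - 1)^2*(d + 1)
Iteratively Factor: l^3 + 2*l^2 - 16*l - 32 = (l + 2)*(l^2 - 16) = (l - 4)*(l + 2)*(l + 4)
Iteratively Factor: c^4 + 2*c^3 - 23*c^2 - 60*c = (c - 5)*(c^3 + 7*c^2 + 12*c) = c*(c - 5)*(c^2 + 7*c + 12) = c*(c - 5)*(c + 3)*(c + 4)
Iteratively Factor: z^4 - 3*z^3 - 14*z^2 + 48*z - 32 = (z + 4)*(z^3 - 7*z^2 + 14*z - 8) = (z - 4)*(z + 4)*(z^2 - 3*z + 2) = (z - 4)*(z - 1)*(z + 4)*(z - 2)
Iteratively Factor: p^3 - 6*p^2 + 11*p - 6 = (p - 2)*(p^2 - 4*p + 3) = (p - 2)*(p - 1)*(p - 3)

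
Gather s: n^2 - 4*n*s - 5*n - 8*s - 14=n^2 - 5*n + s*(-4*n - 8) - 14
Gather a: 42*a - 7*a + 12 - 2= 35*a + 10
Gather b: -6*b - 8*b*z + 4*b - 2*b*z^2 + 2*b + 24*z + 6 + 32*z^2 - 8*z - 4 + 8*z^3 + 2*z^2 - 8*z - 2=b*(-2*z^2 - 8*z) + 8*z^3 + 34*z^2 + 8*z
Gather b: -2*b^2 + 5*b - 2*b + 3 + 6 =-2*b^2 + 3*b + 9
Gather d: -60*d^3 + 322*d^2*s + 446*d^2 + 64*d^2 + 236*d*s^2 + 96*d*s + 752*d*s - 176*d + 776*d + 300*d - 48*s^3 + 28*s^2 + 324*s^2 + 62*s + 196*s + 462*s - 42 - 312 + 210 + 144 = -60*d^3 + d^2*(322*s + 510) + d*(236*s^2 + 848*s + 900) - 48*s^3 + 352*s^2 + 720*s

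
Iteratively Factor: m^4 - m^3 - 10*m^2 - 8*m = (m - 4)*(m^3 + 3*m^2 + 2*m) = m*(m - 4)*(m^2 + 3*m + 2) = m*(m - 4)*(m + 2)*(m + 1)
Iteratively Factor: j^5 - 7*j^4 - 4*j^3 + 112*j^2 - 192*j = (j - 4)*(j^4 - 3*j^3 - 16*j^2 + 48*j) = j*(j - 4)*(j^3 - 3*j^2 - 16*j + 48) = j*(j - 4)*(j - 3)*(j^2 - 16) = j*(j - 4)*(j - 3)*(j + 4)*(j - 4)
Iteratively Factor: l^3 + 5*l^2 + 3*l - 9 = (l + 3)*(l^2 + 2*l - 3) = (l - 1)*(l + 3)*(l + 3)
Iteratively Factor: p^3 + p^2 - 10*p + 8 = (p - 2)*(p^2 + 3*p - 4) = (p - 2)*(p - 1)*(p + 4)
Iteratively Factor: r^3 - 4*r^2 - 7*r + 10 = (r + 2)*(r^2 - 6*r + 5) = (r - 1)*(r + 2)*(r - 5)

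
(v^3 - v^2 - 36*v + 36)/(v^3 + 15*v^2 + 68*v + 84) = (v^2 - 7*v + 6)/(v^2 + 9*v + 14)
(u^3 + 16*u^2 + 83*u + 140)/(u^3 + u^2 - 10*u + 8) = (u^2 + 12*u + 35)/(u^2 - 3*u + 2)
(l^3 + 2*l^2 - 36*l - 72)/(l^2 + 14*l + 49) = (l^3 + 2*l^2 - 36*l - 72)/(l^2 + 14*l + 49)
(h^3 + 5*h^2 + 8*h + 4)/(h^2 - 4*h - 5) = (h^2 + 4*h + 4)/(h - 5)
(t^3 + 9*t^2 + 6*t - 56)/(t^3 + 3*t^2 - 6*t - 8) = (t + 7)/(t + 1)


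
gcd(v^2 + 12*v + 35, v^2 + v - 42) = v + 7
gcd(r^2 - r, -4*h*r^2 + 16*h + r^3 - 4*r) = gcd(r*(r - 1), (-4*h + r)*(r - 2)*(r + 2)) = 1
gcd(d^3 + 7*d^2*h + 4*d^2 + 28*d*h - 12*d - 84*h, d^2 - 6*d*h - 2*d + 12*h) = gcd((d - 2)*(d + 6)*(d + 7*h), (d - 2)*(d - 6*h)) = d - 2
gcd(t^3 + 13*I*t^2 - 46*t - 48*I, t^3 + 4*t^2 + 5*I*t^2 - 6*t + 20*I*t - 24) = t^2 + 5*I*t - 6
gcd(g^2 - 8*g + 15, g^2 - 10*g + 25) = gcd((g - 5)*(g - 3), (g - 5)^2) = g - 5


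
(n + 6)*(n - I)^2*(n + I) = n^4 + 6*n^3 - I*n^3 + n^2 - 6*I*n^2 + 6*n - I*n - 6*I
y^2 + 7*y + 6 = (y + 1)*(y + 6)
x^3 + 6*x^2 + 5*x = x*(x + 1)*(x + 5)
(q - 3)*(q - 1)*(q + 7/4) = q^3 - 9*q^2/4 - 4*q + 21/4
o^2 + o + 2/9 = (o + 1/3)*(o + 2/3)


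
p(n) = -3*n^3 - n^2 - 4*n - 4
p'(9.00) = -751.00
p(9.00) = -2308.00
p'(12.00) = -1324.00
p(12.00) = -5380.00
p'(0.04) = -4.09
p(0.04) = -4.16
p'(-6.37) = -356.45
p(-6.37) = 756.33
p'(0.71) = -9.96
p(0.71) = -8.42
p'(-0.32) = -4.28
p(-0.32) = -2.72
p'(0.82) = -11.69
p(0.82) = -9.61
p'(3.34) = -111.08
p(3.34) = -140.29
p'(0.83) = -11.86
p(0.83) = -9.72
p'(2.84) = -82.27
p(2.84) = -92.14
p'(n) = -9*n^2 - 2*n - 4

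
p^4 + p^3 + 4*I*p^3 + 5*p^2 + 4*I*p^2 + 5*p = p*(p + 1)*(p - I)*(p + 5*I)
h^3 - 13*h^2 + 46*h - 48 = (h - 8)*(h - 3)*(h - 2)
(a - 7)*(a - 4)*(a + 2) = a^3 - 9*a^2 + 6*a + 56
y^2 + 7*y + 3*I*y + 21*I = (y + 7)*(y + 3*I)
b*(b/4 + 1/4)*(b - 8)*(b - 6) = b^4/4 - 13*b^3/4 + 17*b^2/2 + 12*b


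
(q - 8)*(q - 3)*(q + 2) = q^3 - 9*q^2 + 2*q + 48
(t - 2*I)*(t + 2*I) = t^2 + 4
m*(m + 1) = m^2 + m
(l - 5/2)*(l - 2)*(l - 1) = l^3 - 11*l^2/2 + 19*l/2 - 5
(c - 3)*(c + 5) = c^2 + 2*c - 15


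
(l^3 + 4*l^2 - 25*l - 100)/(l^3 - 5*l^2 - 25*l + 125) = (l + 4)/(l - 5)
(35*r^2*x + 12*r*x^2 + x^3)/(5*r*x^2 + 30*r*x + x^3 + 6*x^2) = (7*r + x)/(x + 6)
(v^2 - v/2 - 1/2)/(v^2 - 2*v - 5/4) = 2*(v - 1)/(2*v - 5)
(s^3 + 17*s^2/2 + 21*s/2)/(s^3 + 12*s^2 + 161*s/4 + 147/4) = 2*s/(2*s + 7)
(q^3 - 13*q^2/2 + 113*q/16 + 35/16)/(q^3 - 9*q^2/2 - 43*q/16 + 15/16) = (16*q^2 - 24*q - 7)/(16*q^2 + 8*q - 3)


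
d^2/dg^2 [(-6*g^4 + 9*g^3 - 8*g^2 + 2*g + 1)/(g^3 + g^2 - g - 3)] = 2*(-29*g^6 - 3*g^5 + 186*g^4 - 272*g^3 - 279*g^2 + 267*g - 74)/(g^9 + 3*g^8 - 14*g^6 - 18*g^5 + 12*g^4 + 44*g^3 + 18*g^2 - 27*g - 27)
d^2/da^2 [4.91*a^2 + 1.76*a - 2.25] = 9.82000000000000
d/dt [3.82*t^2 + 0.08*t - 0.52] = 7.64*t + 0.08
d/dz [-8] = 0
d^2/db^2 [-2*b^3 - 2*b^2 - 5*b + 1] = -12*b - 4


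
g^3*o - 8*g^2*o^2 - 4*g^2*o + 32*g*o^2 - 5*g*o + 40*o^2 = (g - 5)*(g - 8*o)*(g*o + o)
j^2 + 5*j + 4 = (j + 1)*(j + 4)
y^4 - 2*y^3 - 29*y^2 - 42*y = y*(y - 7)*(y + 2)*(y + 3)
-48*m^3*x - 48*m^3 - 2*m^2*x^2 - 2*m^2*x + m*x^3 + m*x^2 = (-8*m + x)*(6*m + x)*(m*x + m)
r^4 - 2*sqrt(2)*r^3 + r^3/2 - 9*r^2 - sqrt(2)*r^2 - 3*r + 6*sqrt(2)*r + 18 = (r - 3/2)*(r + 2)*(r - 3*sqrt(2))*(r + sqrt(2))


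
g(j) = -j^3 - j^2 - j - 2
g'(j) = -3*j^2 - 2*j - 1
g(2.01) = -16.17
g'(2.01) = -17.14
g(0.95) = -4.71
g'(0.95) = -5.61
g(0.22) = -2.28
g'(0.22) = -1.59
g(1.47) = -8.81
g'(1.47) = -10.42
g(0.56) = -3.05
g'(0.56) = -3.06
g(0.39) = -2.60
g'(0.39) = -2.24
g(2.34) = -22.63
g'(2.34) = -22.11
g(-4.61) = 79.33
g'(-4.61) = -55.54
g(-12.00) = 1594.00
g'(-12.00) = -409.00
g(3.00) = -41.00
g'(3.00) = -34.00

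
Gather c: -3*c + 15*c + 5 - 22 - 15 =12*c - 32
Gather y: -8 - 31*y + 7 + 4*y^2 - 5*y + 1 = 4*y^2 - 36*y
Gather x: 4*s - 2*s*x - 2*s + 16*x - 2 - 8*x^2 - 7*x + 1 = 2*s - 8*x^2 + x*(9 - 2*s) - 1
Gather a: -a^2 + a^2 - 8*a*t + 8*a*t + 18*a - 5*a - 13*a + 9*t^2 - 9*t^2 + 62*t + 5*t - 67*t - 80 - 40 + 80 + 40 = 0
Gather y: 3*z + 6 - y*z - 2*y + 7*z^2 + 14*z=y*(-z - 2) + 7*z^2 + 17*z + 6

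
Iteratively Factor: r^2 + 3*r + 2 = (r + 2)*(r + 1)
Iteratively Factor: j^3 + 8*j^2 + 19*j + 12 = (j + 1)*(j^2 + 7*j + 12) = (j + 1)*(j + 4)*(j + 3)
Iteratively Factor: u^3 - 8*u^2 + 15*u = (u - 3)*(u^2 - 5*u) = (u - 5)*(u - 3)*(u)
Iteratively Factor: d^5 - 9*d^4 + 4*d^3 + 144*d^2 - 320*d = (d)*(d^4 - 9*d^3 + 4*d^2 + 144*d - 320) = d*(d - 5)*(d^3 - 4*d^2 - 16*d + 64) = d*(d - 5)*(d - 4)*(d^2 - 16) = d*(d - 5)*(d - 4)*(d + 4)*(d - 4)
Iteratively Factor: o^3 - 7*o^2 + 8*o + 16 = (o + 1)*(o^2 - 8*o + 16) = (o - 4)*(o + 1)*(o - 4)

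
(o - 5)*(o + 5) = o^2 - 25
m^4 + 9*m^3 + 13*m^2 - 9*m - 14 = (m - 1)*(m + 1)*(m + 2)*(m + 7)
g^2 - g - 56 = (g - 8)*(g + 7)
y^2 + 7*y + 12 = (y + 3)*(y + 4)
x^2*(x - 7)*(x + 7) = x^4 - 49*x^2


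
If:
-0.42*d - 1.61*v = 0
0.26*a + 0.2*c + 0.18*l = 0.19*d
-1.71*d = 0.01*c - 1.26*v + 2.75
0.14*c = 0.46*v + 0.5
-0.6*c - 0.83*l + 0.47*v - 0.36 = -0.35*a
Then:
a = -1.64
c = 4.75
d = -1.37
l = -4.35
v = 0.36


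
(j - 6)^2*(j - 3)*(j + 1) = j^4 - 14*j^3 + 57*j^2 - 36*j - 108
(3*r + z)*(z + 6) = 3*r*z + 18*r + z^2 + 6*z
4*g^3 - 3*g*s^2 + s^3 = (-2*g + s)^2*(g + s)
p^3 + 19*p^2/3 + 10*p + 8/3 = (p + 1/3)*(p + 2)*(p + 4)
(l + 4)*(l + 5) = l^2 + 9*l + 20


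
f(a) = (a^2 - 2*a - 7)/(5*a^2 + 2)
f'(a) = -10*a*(a^2 - 2*a - 7)/(5*a^2 + 2)^2 + (2*a - 2)/(5*a^2 + 2) = 2*(5*a^2 + 37*a - 2)/(25*a^4 + 20*a^2 + 4)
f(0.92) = -1.28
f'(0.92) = 1.87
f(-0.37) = -2.28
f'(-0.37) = -4.16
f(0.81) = -1.51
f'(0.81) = 2.24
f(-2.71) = 0.15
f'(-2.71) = -0.09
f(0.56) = -2.19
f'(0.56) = 3.19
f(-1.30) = -0.26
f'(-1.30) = -0.76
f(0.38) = -2.80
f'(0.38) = 3.45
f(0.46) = -2.52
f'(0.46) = 3.44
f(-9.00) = 0.23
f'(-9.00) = 0.00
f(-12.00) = 0.22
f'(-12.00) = 0.00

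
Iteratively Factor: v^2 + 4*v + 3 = (v + 1)*(v + 3)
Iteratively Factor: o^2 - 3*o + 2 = (o - 2)*(o - 1)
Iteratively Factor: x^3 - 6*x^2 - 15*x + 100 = (x - 5)*(x^2 - x - 20) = (x - 5)*(x + 4)*(x - 5)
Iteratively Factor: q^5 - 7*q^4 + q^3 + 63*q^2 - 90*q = (q + 3)*(q^4 - 10*q^3 + 31*q^2 - 30*q) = (q - 2)*(q + 3)*(q^3 - 8*q^2 + 15*q) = q*(q - 2)*(q + 3)*(q^2 - 8*q + 15) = q*(q - 3)*(q - 2)*(q + 3)*(q - 5)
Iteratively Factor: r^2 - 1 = (r - 1)*(r + 1)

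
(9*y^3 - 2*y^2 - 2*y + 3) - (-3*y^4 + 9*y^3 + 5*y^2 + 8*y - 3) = 3*y^4 - 7*y^2 - 10*y + 6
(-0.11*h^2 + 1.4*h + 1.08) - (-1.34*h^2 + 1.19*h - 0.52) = 1.23*h^2 + 0.21*h + 1.6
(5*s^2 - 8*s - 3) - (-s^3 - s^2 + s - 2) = s^3 + 6*s^2 - 9*s - 1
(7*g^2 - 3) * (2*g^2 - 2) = 14*g^4 - 20*g^2 + 6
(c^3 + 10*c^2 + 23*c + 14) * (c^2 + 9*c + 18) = c^5 + 19*c^4 + 131*c^3 + 401*c^2 + 540*c + 252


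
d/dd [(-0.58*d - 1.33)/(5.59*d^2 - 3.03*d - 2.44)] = (3.2422*d^2 + 14.8694*d - 2.6147)/(31.2481*d^4 - 33.8754*d^3 - 18.0983*d^2 + 14.7864*d + 5.9536)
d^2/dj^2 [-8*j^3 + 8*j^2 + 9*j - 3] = 16 - 48*j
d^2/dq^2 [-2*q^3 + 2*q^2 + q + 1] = 4 - 12*q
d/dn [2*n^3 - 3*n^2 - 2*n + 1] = 6*n^2 - 6*n - 2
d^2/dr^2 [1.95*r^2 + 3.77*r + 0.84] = 3.90000000000000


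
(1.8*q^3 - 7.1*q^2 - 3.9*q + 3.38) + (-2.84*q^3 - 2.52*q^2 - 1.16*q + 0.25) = -1.04*q^3 - 9.62*q^2 - 5.06*q + 3.63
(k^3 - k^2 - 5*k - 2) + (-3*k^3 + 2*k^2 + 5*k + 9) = -2*k^3 + k^2 + 7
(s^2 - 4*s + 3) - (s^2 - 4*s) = 3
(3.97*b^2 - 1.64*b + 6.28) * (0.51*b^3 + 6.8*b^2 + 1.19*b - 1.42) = 2.0247*b^5 + 26.1596*b^4 - 3.2249*b^3 + 35.115*b^2 + 9.802*b - 8.9176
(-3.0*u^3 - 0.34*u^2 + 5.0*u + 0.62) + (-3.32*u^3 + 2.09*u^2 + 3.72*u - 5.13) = -6.32*u^3 + 1.75*u^2 + 8.72*u - 4.51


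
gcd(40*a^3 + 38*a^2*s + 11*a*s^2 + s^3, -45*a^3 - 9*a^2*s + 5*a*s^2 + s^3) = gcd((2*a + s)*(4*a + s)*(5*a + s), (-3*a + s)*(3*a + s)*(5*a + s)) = 5*a + s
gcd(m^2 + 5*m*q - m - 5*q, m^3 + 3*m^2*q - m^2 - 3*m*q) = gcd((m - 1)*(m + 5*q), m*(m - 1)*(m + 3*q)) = m - 1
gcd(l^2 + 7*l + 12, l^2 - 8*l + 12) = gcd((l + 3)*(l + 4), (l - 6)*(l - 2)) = 1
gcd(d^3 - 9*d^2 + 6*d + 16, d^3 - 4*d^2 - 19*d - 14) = d + 1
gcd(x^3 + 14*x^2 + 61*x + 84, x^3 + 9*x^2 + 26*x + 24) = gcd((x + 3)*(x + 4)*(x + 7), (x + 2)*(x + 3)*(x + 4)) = x^2 + 7*x + 12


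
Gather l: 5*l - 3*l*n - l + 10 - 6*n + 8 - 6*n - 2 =l*(4 - 3*n) - 12*n + 16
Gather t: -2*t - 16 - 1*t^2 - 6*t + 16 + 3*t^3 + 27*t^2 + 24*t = 3*t^3 + 26*t^2 + 16*t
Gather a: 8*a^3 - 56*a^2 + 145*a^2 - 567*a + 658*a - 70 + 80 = 8*a^3 + 89*a^2 + 91*a + 10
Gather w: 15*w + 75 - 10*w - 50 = 5*w + 25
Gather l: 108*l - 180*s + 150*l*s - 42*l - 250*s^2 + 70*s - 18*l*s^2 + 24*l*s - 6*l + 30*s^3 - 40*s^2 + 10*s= l*(-18*s^2 + 174*s + 60) + 30*s^3 - 290*s^2 - 100*s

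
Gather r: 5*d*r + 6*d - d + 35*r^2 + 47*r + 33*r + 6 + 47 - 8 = 5*d + 35*r^2 + r*(5*d + 80) + 45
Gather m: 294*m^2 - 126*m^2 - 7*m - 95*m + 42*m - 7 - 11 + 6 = 168*m^2 - 60*m - 12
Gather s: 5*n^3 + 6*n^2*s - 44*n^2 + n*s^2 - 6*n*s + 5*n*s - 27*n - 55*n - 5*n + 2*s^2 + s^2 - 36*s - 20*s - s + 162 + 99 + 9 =5*n^3 - 44*n^2 - 87*n + s^2*(n + 3) + s*(6*n^2 - n - 57) + 270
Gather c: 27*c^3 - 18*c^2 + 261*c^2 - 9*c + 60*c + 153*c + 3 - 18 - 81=27*c^3 + 243*c^2 + 204*c - 96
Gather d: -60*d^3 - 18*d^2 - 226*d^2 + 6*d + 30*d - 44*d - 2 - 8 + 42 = -60*d^3 - 244*d^2 - 8*d + 32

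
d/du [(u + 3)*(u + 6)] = 2*u + 9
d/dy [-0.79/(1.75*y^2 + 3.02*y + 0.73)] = (2.765*y + 2.3858)/(1.75*y^2 + 3.02*y + 0.73)^2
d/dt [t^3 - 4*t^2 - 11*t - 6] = 3*t^2 - 8*t - 11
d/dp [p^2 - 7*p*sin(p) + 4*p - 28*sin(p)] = -7*p*cos(p) + 2*p - 7*sin(p) - 28*cos(p) + 4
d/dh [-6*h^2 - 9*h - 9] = -12*h - 9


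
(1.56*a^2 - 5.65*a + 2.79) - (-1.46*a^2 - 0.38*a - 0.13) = 3.02*a^2 - 5.27*a + 2.92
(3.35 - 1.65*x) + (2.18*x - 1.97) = 0.53*x + 1.38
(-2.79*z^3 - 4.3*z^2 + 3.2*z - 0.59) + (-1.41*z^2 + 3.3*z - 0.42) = -2.79*z^3 - 5.71*z^2 + 6.5*z - 1.01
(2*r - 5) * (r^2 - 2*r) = 2*r^3 - 9*r^2 + 10*r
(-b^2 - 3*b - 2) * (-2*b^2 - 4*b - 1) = 2*b^4 + 10*b^3 + 17*b^2 + 11*b + 2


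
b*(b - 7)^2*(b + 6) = b^4 - 8*b^3 - 35*b^2 + 294*b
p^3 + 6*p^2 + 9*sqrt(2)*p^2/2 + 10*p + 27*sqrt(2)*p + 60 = (p + 6)*(p + 2*sqrt(2))*(p + 5*sqrt(2)/2)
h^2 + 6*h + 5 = (h + 1)*(h + 5)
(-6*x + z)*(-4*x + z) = 24*x^2 - 10*x*z + z^2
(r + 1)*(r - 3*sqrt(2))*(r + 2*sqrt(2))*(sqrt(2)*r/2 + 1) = sqrt(2)*r^4/2 + sqrt(2)*r^3/2 - 7*sqrt(2)*r^2 - 12*r - 7*sqrt(2)*r - 12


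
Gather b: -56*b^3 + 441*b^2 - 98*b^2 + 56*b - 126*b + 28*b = -56*b^3 + 343*b^2 - 42*b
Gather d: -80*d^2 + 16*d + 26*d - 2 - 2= -80*d^2 + 42*d - 4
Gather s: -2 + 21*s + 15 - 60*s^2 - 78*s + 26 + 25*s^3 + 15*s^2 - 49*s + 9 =25*s^3 - 45*s^2 - 106*s + 48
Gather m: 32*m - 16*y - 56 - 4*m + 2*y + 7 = 28*m - 14*y - 49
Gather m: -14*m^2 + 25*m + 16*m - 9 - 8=-14*m^2 + 41*m - 17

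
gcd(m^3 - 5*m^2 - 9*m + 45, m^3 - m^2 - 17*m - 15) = m^2 - 2*m - 15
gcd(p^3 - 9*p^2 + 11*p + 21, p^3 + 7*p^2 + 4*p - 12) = 1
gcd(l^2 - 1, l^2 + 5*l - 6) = l - 1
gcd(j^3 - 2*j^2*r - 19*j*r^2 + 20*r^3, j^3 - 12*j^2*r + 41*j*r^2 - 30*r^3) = j^2 - 6*j*r + 5*r^2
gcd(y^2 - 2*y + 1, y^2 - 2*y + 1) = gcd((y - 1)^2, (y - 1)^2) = y^2 - 2*y + 1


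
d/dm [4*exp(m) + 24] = 4*exp(m)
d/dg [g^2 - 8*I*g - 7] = 2*g - 8*I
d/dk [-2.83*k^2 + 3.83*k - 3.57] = 3.83 - 5.66*k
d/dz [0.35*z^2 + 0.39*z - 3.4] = 0.7*z + 0.39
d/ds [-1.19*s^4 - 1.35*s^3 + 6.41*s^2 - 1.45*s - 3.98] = -4.76*s^3 - 4.05*s^2 + 12.82*s - 1.45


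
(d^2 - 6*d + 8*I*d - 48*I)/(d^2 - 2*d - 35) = (d^2 + d*(-6 + 8*I) - 48*I)/(d^2 - 2*d - 35)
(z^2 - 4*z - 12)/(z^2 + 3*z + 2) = (z - 6)/(z + 1)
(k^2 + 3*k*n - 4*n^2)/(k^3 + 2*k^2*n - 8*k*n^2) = (k - n)/(k*(k - 2*n))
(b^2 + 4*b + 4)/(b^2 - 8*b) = (b^2 + 4*b + 4)/(b*(b - 8))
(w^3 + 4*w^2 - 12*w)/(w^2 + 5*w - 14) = w*(w + 6)/(w + 7)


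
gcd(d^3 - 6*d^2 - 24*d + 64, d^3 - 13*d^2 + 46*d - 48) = d^2 - 10*d + 16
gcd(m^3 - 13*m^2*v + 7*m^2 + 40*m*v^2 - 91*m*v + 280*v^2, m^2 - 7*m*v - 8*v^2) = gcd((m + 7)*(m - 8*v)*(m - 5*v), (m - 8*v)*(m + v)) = -m + 8*v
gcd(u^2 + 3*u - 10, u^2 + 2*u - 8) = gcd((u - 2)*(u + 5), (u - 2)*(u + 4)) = u - 2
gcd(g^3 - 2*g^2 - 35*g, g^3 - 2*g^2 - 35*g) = g^3 - 2*g^2 - 35*g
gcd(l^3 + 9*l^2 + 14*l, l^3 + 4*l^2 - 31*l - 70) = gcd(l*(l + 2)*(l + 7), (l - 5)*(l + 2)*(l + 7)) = l^2 + 9*l + 14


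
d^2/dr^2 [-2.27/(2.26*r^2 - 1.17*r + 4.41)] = (23.188504*r^2 - 12.004668*r - 2.27*(4.52*r - 1.17)*(9.04*r - 2.34) + 45.248364)/(2.26*r^2 - 1.17*r + 4.41)^3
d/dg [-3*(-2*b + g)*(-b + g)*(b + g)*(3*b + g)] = 3*b^3 + 42*b^2*g - 9*b*g^2 - 12*g^3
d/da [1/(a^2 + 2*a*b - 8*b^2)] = 2*(-a - b)/(a^2 + 2*a*b - 8*b^2)^2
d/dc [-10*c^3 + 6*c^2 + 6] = 6*c*(2 - 5*c)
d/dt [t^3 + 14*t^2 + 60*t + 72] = 3*t^2 + 28*t + 60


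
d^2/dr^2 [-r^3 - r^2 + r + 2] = -6*r - 2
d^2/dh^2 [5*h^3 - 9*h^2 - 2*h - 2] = 30*h - 18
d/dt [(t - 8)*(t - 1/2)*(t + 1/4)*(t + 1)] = 4*t^3 - 87*t^2/4 - 51*t/4 + 23/8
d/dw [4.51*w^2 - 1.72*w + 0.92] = 9.02*w - 1.72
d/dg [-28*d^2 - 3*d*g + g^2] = -3*d + 2*g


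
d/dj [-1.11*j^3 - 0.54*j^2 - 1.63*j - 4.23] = -3.33*j^2 - 1.08*j - 1.63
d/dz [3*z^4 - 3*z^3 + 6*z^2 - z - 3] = 12*z^3 - 9*z^2 + 12*z - 1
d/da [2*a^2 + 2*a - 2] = 4*a + 2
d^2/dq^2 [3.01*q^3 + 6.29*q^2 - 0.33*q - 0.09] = 18.06*q + 12.58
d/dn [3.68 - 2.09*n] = -2.09000000000000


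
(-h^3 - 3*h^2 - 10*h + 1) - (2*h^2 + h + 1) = -h^3 - 5*h^2 - 11*h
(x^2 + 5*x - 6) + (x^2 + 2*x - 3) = 2*x^2 + 7*x - 9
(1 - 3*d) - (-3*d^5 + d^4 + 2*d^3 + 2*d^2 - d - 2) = 3*d^5 - d^4 - 2*d^3 - 2*d^2 - 2*d + 3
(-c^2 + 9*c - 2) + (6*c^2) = 5*c^2 + 9*c - 2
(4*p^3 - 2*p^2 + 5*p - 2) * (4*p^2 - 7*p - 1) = 16*p^5 - 36*p^4 + 30*p^3 - 41*p^2 + 9*p + 2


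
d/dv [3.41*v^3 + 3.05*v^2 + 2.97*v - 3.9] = 10.23*v^2 + 6.1*v + 2.97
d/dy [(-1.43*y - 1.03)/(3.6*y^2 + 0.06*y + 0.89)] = (5.148*y^2 + 7.416*y - 1.2109)/(12.96*y^4 + 0.432*y^3 + 6.4116*y^2 + 0.1068*y + 0.7921)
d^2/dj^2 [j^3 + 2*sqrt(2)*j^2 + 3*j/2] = 6*j + 4*sqrt(2)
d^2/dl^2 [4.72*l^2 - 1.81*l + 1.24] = 9.44000000000000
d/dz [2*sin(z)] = 2*cos(z)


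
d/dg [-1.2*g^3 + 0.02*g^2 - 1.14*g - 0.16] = -3.6*g^2 + 0.04*g - 1.14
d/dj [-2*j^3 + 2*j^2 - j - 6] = -6*j^2 + 4*j - 1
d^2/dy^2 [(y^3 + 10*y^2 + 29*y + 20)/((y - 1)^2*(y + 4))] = 8*(2*y + 7)/(y^4 - 4*y^3 + 6*y^2 - 4*y + 1)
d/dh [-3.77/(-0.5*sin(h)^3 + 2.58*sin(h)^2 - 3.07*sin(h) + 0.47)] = (-5.655*sin(h)^2 + 19.4532*sin(h) - 11.5739)*cos(h)/(0.5*sin(h)^3 - 2.58*sin(h)^2 + 3.07*sin(h) - 0.47)^2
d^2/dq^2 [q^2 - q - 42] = 2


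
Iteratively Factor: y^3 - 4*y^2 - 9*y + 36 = (y - 3)*(y^2 - y - 12) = (y - 3)*(y + 3)*(y - 4)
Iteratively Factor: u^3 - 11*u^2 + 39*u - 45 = (u - 5)*(u^2 - 6*u + 9) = (u - 5)*(u - 3)*(u - 3)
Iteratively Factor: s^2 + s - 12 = (s + 4)*(s - 3)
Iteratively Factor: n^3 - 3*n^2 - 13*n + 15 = (n + 3)*(n^2 - 6*n + 5) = (n - 1)*(n + 3)*(n - 5)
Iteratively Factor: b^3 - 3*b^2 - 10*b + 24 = (b - 4)*(b^2 + b - 6) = (b - 4)*(b - 2)*(b + 3)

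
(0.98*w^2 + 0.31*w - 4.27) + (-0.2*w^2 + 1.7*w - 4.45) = 0.78*w^2 + 2.01*w - 8.72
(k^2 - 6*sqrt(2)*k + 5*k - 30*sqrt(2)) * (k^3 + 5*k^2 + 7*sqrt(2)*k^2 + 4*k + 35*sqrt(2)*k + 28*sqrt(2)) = k^5 + sqrt(2)*k^4 + 10*k^4 - 55*k^3 + 10*sqrt(2)*k^3 - 820*k^2 + 29*sqrt(2)*k^2 - 2436*k + 20*sqrt(2)*k - 1680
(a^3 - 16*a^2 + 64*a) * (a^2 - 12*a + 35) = a^5 - 28*a^4 + 291*a^3 - 1328*a^2 + 2240*a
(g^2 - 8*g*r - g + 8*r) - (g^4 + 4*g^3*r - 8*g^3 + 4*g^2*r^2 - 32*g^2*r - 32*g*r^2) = -g^4 - 4*g^3*r + 8*g^3 - 4*g^2*r^2 + 32*g^2*r + g^2 + 32*g*r^2 - 8*g*r - g + 8*r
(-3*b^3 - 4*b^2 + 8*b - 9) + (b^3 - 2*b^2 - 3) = -2*b^3 - 6*b^2 + 8*b - 12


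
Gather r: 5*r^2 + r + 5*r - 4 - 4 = 5*r^2 + 6*r - 8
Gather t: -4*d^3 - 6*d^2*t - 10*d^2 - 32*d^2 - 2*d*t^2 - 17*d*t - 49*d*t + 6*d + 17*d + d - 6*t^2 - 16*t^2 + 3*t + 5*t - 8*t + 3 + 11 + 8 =-4*d^3 - 42*d^2 + 24*d + t^2*(-2*d - 22) + t*(-6*d^2 - 66*d) + 22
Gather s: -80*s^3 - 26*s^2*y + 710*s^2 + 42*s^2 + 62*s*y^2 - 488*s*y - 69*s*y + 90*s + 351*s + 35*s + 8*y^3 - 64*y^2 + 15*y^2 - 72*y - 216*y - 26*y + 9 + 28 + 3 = -80*s^3 + s^2*(752 - 26*y) + s*(62*y^2 - 557*y + 476) + 8*y^3 - 49*y^2 - 314*y + 40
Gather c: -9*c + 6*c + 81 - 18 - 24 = 39 - 3*c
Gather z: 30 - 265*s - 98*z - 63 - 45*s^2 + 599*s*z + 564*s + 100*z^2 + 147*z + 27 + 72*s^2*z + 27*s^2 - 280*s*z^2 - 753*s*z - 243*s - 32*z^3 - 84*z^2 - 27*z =-18*s^2 + 56*s - 32*z^3 + z^2*(16 - 280*s) + z*(72*s^2 - 154*s + 22) - 6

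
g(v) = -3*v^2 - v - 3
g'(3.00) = -19.00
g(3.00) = -33.00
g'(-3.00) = 17.00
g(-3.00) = -27.00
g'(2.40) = -15.40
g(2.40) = -22.68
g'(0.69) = -5.14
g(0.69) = -5.12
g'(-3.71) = 21.26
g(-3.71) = -40.58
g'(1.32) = -8.92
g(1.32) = -9.55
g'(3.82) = -23.92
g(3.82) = -50.60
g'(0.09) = -1.54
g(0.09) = -3.11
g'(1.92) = -12.52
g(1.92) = -15.98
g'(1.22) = -8.32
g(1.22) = -8.69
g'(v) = -6*v - 1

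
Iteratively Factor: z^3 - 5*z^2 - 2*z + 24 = (z + 2)*(z^2 - 7*z + 12) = (z - 3)*(z + 2)*(z - 4)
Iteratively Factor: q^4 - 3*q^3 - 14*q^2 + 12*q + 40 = (q - 2)*(q^3 - q^2 - 16*q - 20) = (q - 2)*(q + 2)*(q^2 - 3*q - 10) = (q - 5)*(q - 2)*(q + 2)*(q + 2)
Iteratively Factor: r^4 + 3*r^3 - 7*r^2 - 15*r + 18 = (r - 1)*(r^3 + 4*r^2 - 3*r - 18) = (r - 1)*(r + 3)*(r^2 + r - 6) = (r - 1)*(r + 3)^2*(r - 2)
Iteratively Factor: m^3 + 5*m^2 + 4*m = (m + 4)*(m^2 + m) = (m + 1)*(m + 4)*(m)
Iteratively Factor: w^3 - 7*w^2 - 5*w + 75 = (w - 5)*(w^2 - 2*w - 15) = (w - 5)^2*(w + 3)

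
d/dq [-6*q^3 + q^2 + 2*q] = -18*q^2 + 2*q + 2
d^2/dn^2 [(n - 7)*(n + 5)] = 2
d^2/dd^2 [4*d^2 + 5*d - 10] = 8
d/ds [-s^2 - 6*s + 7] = -2*s - 6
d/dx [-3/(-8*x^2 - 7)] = -48*x/(8*x^2 + 7)^2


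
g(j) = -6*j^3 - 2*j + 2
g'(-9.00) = -1460.00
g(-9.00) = 4394.00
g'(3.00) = -164.00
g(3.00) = -166.00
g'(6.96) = -873.95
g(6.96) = -2034.84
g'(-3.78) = -259.19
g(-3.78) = 333.62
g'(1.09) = -23.39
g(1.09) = -7.95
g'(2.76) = -139.12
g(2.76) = -129.67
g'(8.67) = -1355.04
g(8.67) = -3925.63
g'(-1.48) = -41.43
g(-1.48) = 24.41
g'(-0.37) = -4.46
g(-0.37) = 3.04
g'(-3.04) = -168.35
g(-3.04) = 176.65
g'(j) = -18*j^2 - 2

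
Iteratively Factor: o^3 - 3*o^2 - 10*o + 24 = (o - 4)*(o^2 + o - 6) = (o - 4)*(o - 2)*(o + 3)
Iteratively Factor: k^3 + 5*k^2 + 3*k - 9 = (k + 3)*(k^2 + 2*k - 3) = (k + 3)^2*(k - 1)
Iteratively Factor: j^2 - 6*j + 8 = (j - 4)*(j - 2)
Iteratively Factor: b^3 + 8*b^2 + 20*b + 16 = (b + 2)*(b^2 + 6*b + 8) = (b + 2)*(b + 4)*(b + 2)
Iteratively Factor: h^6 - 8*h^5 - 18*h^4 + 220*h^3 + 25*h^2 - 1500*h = (h - 5)*(h^5 - 3*h^4 - 33*h^3 + 55*h^2 + 300*h) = (h - 5)^2*(h^4 + 2*h^3 - 23*h^2 - 60*h) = h*(h - 5)^2*(h^3 + 2*h^2 - 23*h - 60) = h*(h - 5)^2*(h + 3)*(h^2 - h - 20) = h*(h - 5)^3*(h + 3)*(h + 4)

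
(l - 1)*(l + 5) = l^2 + 4*l - 5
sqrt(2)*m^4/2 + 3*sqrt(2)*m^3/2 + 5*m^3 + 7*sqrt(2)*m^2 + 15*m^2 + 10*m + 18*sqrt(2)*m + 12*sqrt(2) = (m/2 + 1)*(m + 2*sqrt(2))*(m + 3*sqrt(2))*(sqrt(2)*m + sqrt(2))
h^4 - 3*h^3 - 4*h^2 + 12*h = h*(h - 3)*(h - 2)*(h + 2)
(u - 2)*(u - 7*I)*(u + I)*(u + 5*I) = u^4 - 2*u^3 - I*u^3 + 37*u^2 + 2*I*u^2 - 74*u + 35*I*u - 70*I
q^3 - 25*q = q*(q - 5)*(q + 5)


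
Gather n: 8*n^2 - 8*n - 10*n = 8*n^2 - 18*n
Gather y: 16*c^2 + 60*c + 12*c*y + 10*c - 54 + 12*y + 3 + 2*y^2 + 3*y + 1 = 16*c^2 + 70*c + 2*y^2 + y*(12*c + 15) - 50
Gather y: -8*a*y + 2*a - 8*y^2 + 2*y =2*a - 8*y^2 + y*(2 - 8*a)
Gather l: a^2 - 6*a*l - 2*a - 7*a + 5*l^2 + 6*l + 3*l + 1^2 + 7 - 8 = a^2 - 9*a + 5*l^2 + l*(9 - 6*a)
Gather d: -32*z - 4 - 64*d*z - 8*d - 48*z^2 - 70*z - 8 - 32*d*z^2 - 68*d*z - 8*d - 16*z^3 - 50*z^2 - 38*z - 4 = d*(-32*z^2 - 132*z - 16) - 16*z^3 - 98*z^2 - 140*z - 16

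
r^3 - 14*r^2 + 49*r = r*(r - 7)^2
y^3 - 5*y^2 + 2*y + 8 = (y - 4)*(y - 2)*(y + 1)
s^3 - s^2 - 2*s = s*(s - 2)*(s + 1)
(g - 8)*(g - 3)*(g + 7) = g^3 - 4*g^2 - 53*g + 168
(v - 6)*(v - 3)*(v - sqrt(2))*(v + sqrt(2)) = v^4 - 9*v^3 + 16*v^2 + 18*v - 36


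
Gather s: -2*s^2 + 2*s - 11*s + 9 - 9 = -2*s^2 - 9*s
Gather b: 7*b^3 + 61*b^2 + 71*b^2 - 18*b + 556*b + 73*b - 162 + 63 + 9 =7*b^3 + 132*b^2 + 611*b - 90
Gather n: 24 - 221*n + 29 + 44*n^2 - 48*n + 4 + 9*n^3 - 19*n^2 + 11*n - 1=9*n^3 + 25*n^2 - 258*n + 56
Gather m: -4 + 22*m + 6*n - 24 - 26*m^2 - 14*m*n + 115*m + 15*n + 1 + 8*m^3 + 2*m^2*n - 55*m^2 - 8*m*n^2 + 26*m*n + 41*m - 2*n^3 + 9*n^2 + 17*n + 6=8*m^3 + m^2*(2*n - 81) + m*(-8*n^2 + 12*n + 178) - 2*n^3 + 9*n^2 + 38*n - 21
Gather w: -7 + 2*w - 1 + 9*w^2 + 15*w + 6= 9*w^2 + 17*w - 2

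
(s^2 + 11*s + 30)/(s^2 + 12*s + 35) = (s + 6)/(s + 7)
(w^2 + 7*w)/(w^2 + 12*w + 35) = w/(w + 5)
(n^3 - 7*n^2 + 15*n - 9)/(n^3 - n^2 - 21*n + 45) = (n - 1)/(n + 5)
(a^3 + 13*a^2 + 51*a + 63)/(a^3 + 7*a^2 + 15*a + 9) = (a + 7)/(a + 1)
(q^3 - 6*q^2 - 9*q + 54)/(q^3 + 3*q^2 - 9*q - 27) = (q - 6)/(q + 3)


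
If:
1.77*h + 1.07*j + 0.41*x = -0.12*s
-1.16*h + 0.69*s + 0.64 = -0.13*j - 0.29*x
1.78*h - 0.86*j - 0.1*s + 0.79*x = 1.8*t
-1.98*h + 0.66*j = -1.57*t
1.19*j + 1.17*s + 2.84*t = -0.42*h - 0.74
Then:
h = 0.05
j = 0.03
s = -0.82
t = 0.06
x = -0.07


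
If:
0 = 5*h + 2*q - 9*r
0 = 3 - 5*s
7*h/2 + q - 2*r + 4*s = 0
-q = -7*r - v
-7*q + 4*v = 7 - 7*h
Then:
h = -1642/1555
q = 343/1555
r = -836/1555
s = 3/5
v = 1239/311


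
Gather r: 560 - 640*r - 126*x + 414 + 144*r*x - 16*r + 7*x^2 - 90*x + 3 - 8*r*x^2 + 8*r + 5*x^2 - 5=r*(-8*x^2 + 144*x - 648) + 12*x^2 - 216*x + 972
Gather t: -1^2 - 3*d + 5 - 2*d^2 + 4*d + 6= -2*d^2 + d + 10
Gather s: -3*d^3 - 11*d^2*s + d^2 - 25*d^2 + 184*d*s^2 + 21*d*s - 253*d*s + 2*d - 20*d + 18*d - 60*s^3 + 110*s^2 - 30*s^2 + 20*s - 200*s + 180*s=-3*d^3 - 24*d^2 - 60*s^3 + s^2*(184*d + 80) + s*(-11*d^2 - 232*d)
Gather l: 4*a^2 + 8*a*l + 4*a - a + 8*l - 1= 4*a^2 + 3*a + l*(8*a + 8) - 1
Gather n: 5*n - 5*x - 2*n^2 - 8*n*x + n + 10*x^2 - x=-2*n^2 + n*(6 - 8*x) + 10*x^2 - 6*x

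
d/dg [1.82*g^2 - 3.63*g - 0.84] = 3.64*g - 3.63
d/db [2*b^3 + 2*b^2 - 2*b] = 6*b^2 + 4*b - 2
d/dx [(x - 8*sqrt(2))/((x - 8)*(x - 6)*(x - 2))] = 2*(-x^3 + 8*x^2 + 12*sqrt(2)*x^2 - 128*sqrt(2)*x - 48 + 304*sqrt(2))/(x^6 - 32*x^5 + 408*x^4 - 2624*x^3 + 8848*x^2 - 14592*x + 9216)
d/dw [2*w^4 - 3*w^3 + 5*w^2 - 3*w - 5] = 8*w^3 - 9*w^2 + 10*w - 3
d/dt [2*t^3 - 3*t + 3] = 6*t^2 - 3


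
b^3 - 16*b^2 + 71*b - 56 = (b - 8)*(b - 7)*(b - 1)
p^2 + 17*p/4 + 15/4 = (p + 5/4)*(p + 3)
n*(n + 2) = n^2 + 2*n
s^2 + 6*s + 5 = (s + 1)*(s + 5)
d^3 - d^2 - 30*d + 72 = (d - 4)*(d - 3)*(d + 6)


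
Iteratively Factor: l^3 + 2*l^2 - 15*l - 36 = (l + 3)*(l^2 - l - 12) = (l + 3)^2*(l - 4)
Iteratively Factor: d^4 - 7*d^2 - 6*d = (d + 1)*(d^3 - d^2 - 6*d) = d*(d + 1)*(d^2 - d - 6) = d*(d - 3)*(d + 1)*(d + 2)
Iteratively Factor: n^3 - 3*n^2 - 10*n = (n + 2)*(n^2 - 5*n) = (n - 5)*(n + 2)*(n)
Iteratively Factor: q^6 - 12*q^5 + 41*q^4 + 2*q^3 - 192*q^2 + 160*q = (q + 2)*(q^5 - 14*q^4 + 69*q^3 - 136*q^2 + 80*q) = (q - 1)*(q + 2)*(q^4 - 13*q^3 + 56*q^2 - 80*q) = q*(q - 1)*(q + 2)*(q^3 - 13*q^2 + 56*q - 80) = q*(q - 4)*(q - 1)*(q + 2)*(q^2 - 9*q + 20) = q*(q - 5)*(q - 4)*(q - 1)*(q + 2)*(q - 4)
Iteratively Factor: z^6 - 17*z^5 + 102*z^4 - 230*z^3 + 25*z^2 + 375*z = (z - 5)*(z^5 - 12*z^4 + 42*z^3 - 20*z^2 - 75*z) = (z - 5)^2*(z^4 - 7*z^3 + 7*z^2 + 15*z) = (z - 5)^2*(z - 3)*(z^3 - 4*z^2 - 5*z) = (z - 5)^3*(z - 3)*(z^2 + z) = z*(z - 5)^3*(z - 3)*(z + 1)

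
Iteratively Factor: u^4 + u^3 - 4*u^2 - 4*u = (u)*(u^3 + u^2 - 4*u - 4) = u*(u - 2)*(u^2 + 3*u + 2) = u*(u - 2)*(u + 1)*(u + 2)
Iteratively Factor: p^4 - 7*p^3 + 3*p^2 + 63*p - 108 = (p - 4)*(p^3 - 3*p^2 - 9*p + 27) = (p - 4)*(p - 3)*(p^2 - 9) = (p - 4)*(p - 3)*(p + 3)*(p - 3)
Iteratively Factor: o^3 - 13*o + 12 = (o + 4)*(o^2 - 4*o + 3) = (o - 1)*(o + 4)*(o - 3)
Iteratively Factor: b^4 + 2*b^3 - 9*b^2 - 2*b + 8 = (b + 4)*(b^3 - 2*b^2 - b + 2) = (b - 2)*(b + 4)*(b^2 - 1) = (b - 2)*(b - 1)*(b + 4)*(b + 1)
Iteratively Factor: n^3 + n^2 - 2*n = (n)*(n^2 + n - 2) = n*(n + 2)*(n - 1)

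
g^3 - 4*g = g*(g - 2)*(g + 2)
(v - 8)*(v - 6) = v^2 - 14*v + 48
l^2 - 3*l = l*(l - 3)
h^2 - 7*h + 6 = (h - 6)*(h - 1)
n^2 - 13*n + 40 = (n - 8)*(n - 5)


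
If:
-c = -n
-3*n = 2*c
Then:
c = 0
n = 0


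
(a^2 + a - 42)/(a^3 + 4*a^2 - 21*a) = (a - 6)/(a*(a - 3))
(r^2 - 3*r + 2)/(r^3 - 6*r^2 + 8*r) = (r - 1)/(r*(r - 4))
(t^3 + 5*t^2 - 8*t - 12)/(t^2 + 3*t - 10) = (t^2 + 7*t + 6)/(t + 5)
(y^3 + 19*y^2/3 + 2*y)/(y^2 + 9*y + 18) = y*(3*y + 1)/(3*(y + 3))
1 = 1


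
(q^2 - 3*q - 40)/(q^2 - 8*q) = (q + 5)/q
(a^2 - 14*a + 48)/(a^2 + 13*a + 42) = (a^2 - 14*a + 48)/(a^2 + 13*a + 42)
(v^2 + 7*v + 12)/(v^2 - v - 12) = (v + 4)/(v - 4)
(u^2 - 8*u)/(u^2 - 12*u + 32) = u/(u - 4)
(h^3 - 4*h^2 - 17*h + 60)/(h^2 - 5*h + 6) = (h^2 - h - 20)/(h - 2)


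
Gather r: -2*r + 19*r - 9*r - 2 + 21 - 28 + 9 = 8*r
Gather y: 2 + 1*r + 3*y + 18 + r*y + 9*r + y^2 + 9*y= 10*r + y^2 + y*(r + 12) + 20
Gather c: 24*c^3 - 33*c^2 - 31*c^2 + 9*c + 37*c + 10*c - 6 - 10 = 24*c^3 - 64*c^2 + 56*c - 16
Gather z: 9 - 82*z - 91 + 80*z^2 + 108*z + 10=80*z^2 + 26*z - 72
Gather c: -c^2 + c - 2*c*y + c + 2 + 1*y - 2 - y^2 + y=-c^2 + c*(2 - 2*y) - y^2 + 2*y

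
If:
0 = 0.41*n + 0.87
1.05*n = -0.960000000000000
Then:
No Solution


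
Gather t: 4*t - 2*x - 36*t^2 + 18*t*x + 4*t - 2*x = -36*t^2 + t*(18*x + 8) - 4*x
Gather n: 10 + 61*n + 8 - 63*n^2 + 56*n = -63*n^2 + 117*n + 18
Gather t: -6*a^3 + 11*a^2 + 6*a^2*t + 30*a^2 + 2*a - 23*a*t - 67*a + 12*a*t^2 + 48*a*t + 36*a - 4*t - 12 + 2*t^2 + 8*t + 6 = -6*a^3 + 41*a^2 - 29*a + t^2*(12*a + 2) + t*(6*a^2 + 25*a + 4) - 6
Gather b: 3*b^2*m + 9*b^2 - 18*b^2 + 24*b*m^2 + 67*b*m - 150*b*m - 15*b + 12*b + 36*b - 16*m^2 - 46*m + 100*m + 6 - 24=b^2*(3*m - 9) + b*(24*m^2 - 83*m + 33) - 16*m^2 + 54*m - 18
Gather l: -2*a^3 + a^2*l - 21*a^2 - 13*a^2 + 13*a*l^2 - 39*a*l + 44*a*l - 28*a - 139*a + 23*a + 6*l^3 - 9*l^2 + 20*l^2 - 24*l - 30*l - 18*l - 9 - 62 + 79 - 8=-2*a^3 - 34*a^2 - 144*a + 6*l^3 + l^2*(13*a + 11) + l*(a^2 + 5*a - 72)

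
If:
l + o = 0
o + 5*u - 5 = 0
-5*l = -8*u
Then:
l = 40/17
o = -40/17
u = 25/17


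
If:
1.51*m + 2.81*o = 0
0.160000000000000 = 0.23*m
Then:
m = 0.70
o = -0.37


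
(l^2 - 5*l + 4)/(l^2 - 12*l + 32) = (l - 1)/(l - 8)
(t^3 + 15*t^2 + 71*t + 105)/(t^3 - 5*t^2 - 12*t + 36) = (t^2 + 12*t + 35)/(t^2 - 8*t + 12)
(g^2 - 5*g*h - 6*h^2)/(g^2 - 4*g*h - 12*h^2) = (g + h)/(g + 2*h)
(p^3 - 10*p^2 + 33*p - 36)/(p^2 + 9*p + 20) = (p^3 - 10*p^2 + 33*p - 36)/(p^2 + 9*p + 20)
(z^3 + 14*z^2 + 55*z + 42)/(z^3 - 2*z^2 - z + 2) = (z^2 + 13*z + 42)/(z^2 - 3*z + 2)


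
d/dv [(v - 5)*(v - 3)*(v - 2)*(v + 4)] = 4*v^3 - 18*v^2 - 18*v + 94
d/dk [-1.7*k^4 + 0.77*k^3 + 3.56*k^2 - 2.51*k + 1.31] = -6.8*k^3 + 2.31*k^2 + 7.12*k - 2.51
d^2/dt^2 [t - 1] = 0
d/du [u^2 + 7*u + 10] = 2*u + 7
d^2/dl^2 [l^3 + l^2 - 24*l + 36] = 6*l + 2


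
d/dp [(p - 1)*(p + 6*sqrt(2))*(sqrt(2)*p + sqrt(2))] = 3*sqrt(2)*p^2 + 24*p - sqrt(2)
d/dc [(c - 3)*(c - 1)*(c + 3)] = 3*c^2 - 2*c - 9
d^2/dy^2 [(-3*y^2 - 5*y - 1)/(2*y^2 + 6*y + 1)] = 2*(16*y^3 + 6*y^2 - 6*y - 7)/(8*y^6 + 72*y^5 + 228*y^4 + 288*y^3 + 114*y^2 + 18*y + 1)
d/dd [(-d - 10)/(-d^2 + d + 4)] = (d^2 - d - (d + 10)*(2*d - 1) - 4)/(-d^2 + d + 4)^2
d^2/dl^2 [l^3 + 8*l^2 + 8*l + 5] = 6*l + 16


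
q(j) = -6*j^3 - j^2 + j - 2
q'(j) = -18*j^2 - 2*j + 1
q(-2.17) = 52.43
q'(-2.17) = -79.42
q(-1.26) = 7.15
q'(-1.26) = -25.06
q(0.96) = -7.27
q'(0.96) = -17.51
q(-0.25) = -2.22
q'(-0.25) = 0.38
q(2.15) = -64.10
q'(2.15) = -86.50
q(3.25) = -215.28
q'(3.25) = -195.62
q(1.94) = -47.63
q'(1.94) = -70.62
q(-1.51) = 14.87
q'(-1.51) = -37.02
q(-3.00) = 148.00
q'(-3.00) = -155.00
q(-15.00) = 20008.00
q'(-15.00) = -4019.00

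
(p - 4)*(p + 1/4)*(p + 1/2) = p^3 - 13*p^2/4 - 23*p/8 - 1/2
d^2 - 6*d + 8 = (d - 4)*(d - 2)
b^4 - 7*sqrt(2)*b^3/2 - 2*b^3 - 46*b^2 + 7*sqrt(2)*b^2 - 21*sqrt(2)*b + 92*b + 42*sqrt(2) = (b - 2)*(b - 7*sqrt(2))*(b + sqrt(2)/2)*(b + 3*sqrt(2))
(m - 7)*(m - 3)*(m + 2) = m^3 - 8*m^2 + m + 42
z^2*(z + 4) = z^3 + 4*z^2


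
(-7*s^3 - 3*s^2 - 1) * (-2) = 14*s^3 + 6*s^2 + 2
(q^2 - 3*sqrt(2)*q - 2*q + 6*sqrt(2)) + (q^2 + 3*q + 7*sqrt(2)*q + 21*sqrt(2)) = 2*q^2 + q + 4*sqrt(2)*q + 27*sqrt(2)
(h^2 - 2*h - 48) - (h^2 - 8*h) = 6*h - 48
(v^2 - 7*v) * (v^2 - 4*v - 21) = v^4 - 11*v^3 + 7*v^2 + 147*v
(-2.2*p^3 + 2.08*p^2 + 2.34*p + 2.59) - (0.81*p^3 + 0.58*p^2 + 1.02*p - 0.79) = -3.01*p^3 + 1.5*p^2 + 1.32*p + 3.38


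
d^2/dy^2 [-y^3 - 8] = -6*y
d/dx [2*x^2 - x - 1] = 4*x - 1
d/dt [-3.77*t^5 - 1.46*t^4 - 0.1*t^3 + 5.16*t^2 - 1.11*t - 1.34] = -18.85*t^4 - 5.84*t^3 - 0.3*t^2 + 10.32*t - 1.11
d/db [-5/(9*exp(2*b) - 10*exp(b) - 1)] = (90*exp(b) - 50)*exp(b)/(-9*exp(2*b) + 10*exp(b) + 1)^2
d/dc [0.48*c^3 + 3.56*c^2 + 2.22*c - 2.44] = 1.44*c^2 + 7.12*c + 2.22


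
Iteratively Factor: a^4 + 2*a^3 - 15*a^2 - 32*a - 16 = (a + 1)*(a^3 + a^2 - 16*a - 16) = (a + 1)^2*(a^2 - 16) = (a + 1)^2*(a + 4)*(a - 4)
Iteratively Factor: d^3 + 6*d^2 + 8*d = (d + 4)*(d^2 + 2*d) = (d + 2)*(d + 4)*(d)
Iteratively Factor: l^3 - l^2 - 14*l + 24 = (l + 4)*(l^2 - 5*l + 6) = (l - 2)*(l + 4)*(l - 3)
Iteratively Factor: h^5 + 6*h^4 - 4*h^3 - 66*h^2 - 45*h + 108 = (h + 4)*(h^4 + 2*h^3 - 12*h^2 - 18*h + 27) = (h - 1)*(h + 4)*(h^3 + 3*h^2 - 9*h - 27) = (h - 3)*(h - 1)*(h + 4)*(h^2 + 6*h + 9) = (h - 3)*(h - 1)*(h + 3)*(h + 4)*(h + 3)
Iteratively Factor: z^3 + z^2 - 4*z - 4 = (z + 1)*(z^2 - 4) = (z - 2)*(z + 1)*(z + 2)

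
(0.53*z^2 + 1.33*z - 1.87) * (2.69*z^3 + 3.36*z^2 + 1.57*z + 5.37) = 1.4257*z^5 + 5.3585*z^4 + 0.2706*z^3 - 1.349*z^2 + 4.2062*z - 10.0419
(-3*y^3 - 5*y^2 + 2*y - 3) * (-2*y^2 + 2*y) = 6*y^5 + 4*y^4 - 14*y^3 + 10*y^2 - 6*y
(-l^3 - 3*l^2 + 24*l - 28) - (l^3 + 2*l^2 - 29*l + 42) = -2*l^3 - 5*l^2 + 53*l - 70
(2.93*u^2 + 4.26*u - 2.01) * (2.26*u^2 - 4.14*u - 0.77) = 6.6218*u^4 - 2.5026*u^3 - 24.4351*u^2 + 5.0412*u + 1.5477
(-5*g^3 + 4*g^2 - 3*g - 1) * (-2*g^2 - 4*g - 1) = 10*g^5 + 12*g^4 - 5*g^3 + 10*g^2 + 7*g + 1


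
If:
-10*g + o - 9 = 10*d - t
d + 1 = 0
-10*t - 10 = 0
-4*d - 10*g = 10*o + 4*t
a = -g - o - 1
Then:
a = -9/5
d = -1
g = 4/55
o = 8/11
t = -1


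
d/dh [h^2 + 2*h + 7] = 2*h + 2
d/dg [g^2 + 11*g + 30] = 2*g + 11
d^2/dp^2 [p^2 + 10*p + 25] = 2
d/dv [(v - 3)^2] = 2*v - 6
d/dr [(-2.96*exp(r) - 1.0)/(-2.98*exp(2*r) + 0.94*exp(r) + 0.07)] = (-8.8208*exp(2*r) - 5.96*exp(r) + 0.7328)*exp(r)/(8.8804*exp(4*r) - 5.6024*exp(3*r) + 0.4664*exp(2*r) + 0.1316*exp(r) + 0.0049)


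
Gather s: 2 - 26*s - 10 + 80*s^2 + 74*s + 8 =80*s^2 + 48*s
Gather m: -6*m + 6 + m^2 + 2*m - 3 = m^2 - 4*m + 3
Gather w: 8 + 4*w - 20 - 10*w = -6*w - 12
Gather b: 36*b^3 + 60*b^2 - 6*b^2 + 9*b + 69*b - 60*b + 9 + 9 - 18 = 36*b^3 + 54*b^2 + 18*b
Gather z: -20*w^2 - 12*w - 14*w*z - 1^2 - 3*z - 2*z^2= -20*w^2 - 12*w - 2*z^2 + z*(-14*w - 3) - 1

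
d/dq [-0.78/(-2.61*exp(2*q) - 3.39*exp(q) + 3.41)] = (-4.0716*exp(q) - 2.6442)*exp(q)/(2.61*exp(2*q) + 3.39*exp(q) - 3.41)^2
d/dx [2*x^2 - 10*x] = 4*x - 10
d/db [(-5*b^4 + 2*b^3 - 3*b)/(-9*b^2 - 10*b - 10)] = (90*b^5 + 132*b^4 + 160*b^3 - 87*b^2 + 30)/(81*b^4 + 180*b^3 + 280*b^2 + 200*b + 100)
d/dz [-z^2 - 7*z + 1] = -2*z - 7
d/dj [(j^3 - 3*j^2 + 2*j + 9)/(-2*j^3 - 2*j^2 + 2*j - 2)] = (-4*j^4 + 6*j^3 + 23*j^2 + 24*j - 11)/(2*(j^6 + 2*j^5 - j^4 + 3*j^2 - 2*j + 1))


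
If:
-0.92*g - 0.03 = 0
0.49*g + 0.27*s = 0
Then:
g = -0.03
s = 0.06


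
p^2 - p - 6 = (p - 3)*(p + 2)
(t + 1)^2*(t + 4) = t^3 + 6*t^2 + 9*t + 4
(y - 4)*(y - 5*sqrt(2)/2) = y^2 - 4*y - 5*sqrt(2)*y/2 + 10*sqrt(2)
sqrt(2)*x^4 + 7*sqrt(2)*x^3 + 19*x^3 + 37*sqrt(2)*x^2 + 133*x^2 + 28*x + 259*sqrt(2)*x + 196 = (x + 7)*(x + 2*sqrt(2))*(x + 7*sqrt(2))*(sqrt(2)*x + 1)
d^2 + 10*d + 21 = (d + 3)*(d + 7)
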